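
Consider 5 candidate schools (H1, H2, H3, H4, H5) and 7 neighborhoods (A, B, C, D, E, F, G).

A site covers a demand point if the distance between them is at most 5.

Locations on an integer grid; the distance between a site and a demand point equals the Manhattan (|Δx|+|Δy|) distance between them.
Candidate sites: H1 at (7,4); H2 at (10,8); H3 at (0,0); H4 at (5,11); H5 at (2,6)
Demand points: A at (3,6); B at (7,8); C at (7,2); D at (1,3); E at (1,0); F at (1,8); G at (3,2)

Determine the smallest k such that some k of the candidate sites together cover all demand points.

3

Coverage sets (demand points within 5 of each site):
  H1: {B, C}
  H2: {B}
  H3: {D, E, G}
  H4: {B}
  H5: {A, D, F, G}
No 2 sites suffice: every size-2 union leaves at least one demand point uncovered.
But {H1, H3, H5} covers everything, so the minimum is 3.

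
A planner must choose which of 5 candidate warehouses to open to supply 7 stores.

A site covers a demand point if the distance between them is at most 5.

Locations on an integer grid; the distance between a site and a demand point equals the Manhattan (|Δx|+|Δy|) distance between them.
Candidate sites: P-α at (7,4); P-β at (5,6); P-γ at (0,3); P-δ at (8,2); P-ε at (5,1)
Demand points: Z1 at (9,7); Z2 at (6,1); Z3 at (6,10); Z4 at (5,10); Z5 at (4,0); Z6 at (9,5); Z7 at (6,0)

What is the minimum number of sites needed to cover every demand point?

Coverage sets (demand points within 5 of each site):
  P-α: {Z1, Z2, Z6, Z7}
  P-β: {Z1, Z3, Z4, Z6}
  P-γ: {}
  P-δ: {Z2, Z6, Z7}
  P-ε: {Z2, Z5, Z7}
No single site covers all 7 demand points.
But {P-β, P-ε} covers everything, so the minimum is 2.

2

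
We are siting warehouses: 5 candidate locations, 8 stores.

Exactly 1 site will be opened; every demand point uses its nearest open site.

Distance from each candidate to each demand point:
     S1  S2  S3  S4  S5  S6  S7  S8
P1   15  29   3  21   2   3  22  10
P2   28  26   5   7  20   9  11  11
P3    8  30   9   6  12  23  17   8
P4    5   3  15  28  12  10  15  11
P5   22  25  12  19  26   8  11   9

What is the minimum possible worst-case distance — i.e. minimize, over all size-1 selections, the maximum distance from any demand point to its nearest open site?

Open {P5}.
  Farthest demand point is S5 at distance 26 (to P5); all others are ≤ 26.
With {P2} the worst case is 28.
With {P4} the worst case is 28.
No size-1 selection achieves below 26.

26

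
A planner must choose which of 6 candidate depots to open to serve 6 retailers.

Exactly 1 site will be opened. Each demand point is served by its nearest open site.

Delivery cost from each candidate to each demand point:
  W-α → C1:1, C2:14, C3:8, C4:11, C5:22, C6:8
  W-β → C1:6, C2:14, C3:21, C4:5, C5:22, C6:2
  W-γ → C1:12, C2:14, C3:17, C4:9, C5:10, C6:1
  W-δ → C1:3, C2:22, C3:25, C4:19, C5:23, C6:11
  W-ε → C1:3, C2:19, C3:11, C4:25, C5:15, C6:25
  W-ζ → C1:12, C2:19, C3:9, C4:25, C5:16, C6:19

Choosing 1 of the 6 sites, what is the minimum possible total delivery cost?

Open {W-γ}.
  C1→W-γ 12, C2→W-γ 14, C3→W-γ 17, C4→W-γ 9, C5→W-γ 10, C6→W-γ 1  ⇒ total 63.
Compare {W-α}: total 64.
Compare {W-β}: total 70.
No size-1 selection does better; minimum is 63.

63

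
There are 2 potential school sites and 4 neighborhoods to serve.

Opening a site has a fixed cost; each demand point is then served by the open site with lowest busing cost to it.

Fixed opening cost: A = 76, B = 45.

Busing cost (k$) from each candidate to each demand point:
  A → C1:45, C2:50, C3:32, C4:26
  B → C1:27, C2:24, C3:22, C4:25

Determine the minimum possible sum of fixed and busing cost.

Open {B}: assign each demand point to its cheapest open site.
  C1→B 27, C2→B 24, C3→B 22, C4→B 25
  busing cost 98, fixed 45 → total 143.
Compare {A, B}: busing cost 98 + fixed 121 = 219.
Compare {A}: busing cost 153 + fixed 76 = 229.

143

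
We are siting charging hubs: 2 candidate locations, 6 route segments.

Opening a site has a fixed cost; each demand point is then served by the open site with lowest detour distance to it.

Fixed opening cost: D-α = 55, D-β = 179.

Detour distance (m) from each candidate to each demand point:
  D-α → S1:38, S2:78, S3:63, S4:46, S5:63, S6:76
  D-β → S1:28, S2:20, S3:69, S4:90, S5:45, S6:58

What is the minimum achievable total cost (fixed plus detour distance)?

Open {D-α}: assign each demand point to its cheapest open site.
  S1→D-α 38, S2→D-α 78, S3→D-α 63, S4→D-α 46, S5→D-α 63, S6→D-α 76
  detour distance 364, fixed 55 → total 419.
Compare {D-β}: detour distance 310 + fixed 179 = 489.
Compare {D-α, D-β}: detour distance 260 + fixed 234 = 494.

419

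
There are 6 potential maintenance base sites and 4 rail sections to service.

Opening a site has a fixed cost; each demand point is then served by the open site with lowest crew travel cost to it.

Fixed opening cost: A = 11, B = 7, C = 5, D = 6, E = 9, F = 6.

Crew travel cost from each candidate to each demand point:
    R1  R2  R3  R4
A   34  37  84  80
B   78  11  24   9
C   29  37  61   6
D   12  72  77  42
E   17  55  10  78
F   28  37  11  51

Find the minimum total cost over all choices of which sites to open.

62

Open {B, D, F}: assign each demand point to its cheapest open site.
  R1→D 12, R2→B 11, R3→F 11, R4→B 9
  crew travel cost 43, fixed 19 → total 62.
Compare {B, E}: crew travel cost 47 + fixed 16 = 63.
Compare {B, D, E}: crew travel cost 42 + fixed 22 = 64.
Compare {B, C, D, F}: crew travel cost 40 + fixed 24 = 64.
All other subsets cost ≥ 63. Minimum total cost: 62.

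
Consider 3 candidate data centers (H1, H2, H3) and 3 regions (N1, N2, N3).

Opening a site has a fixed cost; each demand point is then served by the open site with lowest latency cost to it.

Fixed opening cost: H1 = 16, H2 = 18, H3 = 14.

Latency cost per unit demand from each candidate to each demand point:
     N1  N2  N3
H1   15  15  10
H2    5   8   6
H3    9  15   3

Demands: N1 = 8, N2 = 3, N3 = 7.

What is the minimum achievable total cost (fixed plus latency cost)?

Open {H2, H3}: assign each demand point to its cheapest open site.
  N1→H2 8×5=40, N2→H2 3×8=24, N3→H3 7×3=21
  latency cost 85, fixed 32 → total 117.
Compare {H2}: latency cost 106 + fixed 18 = 124.
Compare {H1, H2, H3}: latency cost 85 + fixed 48 = 133.
Compare {H1, H2}: latency cost 106 + fixed 34 = 140.
All other subsets cost ≥ 124. Minimum total cost: 117.

117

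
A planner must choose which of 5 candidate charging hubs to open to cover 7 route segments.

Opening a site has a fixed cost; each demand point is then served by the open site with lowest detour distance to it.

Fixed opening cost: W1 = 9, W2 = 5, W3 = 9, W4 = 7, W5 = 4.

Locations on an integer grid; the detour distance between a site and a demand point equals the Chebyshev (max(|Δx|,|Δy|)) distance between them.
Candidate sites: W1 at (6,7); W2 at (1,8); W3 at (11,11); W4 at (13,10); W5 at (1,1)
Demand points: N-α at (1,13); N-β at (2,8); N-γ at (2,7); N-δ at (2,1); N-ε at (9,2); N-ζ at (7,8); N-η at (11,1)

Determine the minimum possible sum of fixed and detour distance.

Open {W1, W2, W5}: assign each demand point to its cheapest open site.
  N-α→W2 5, N-β→W2 1, N-γ→W2 1, N-δ→W5 1, N-ε→W1 5, N-ζ→W1 1, N-η→W1 6
  detour distance 20, fixed 18 → total 38.
Compare {W1, W2}: detour distance 25 + fixed 14 = 39.
Compare {W1, W5}: detour distance 27 + fixed 13 = 40.
Compare {W1}: detour distance 32 + fixed 9 = 41.
All other subsets cost ≥ 39. Minimum total cost: 38.

38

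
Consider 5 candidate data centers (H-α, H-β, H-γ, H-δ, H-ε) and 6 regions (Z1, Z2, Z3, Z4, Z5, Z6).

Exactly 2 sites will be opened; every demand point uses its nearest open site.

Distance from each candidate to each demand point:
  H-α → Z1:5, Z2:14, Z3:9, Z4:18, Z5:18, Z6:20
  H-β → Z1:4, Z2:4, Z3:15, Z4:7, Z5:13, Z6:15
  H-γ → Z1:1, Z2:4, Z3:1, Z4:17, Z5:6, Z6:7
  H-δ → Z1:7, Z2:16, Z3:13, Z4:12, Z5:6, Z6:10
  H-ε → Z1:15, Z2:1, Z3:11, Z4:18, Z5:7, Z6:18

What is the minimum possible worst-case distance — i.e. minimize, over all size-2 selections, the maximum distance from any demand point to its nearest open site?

7

Open {H-β, H-γ}.
  Farthest demand point is Z4 at distance 7 (to H-β); all others are ≤ 7.
With {H-γ, H-δ} the worst case is 12.
With {H-δ, H-ε} the worst case is 12.
No size-2 selection achieves below 7.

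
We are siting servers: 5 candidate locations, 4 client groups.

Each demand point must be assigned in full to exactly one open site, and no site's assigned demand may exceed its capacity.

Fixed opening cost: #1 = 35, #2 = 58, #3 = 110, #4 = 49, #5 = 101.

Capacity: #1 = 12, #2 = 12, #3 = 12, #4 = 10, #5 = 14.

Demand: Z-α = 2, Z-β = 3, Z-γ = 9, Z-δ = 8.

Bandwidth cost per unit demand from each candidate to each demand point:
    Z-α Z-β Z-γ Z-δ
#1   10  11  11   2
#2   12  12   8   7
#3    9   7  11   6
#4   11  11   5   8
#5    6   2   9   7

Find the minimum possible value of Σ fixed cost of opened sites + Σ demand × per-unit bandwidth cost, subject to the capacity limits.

Open {#1, #2}; cheapest assignment that respects the capacities:
  #1 (cap 12, load 10): Z-α, Z-δ — cost 2×10 + 8×2 = 36
  #2 (cap 12, load 12): Z-β, Z-γ — cost 3×12 + 9×8 = 108
  Shipping 144, fixed 93 → total 237.
  Any other capacity-feasible assignment to {#1, #2} ships for at least 144.
Compare {#1, #5}: its best feasible assignment gives total 251.
Compare {#1, #2, #4}: its best feasible assignment gives total 259.
Every other set of open sites that can feasibly serve all demand totals ≥ 251 even under its best assignment. Minimum: 237.

237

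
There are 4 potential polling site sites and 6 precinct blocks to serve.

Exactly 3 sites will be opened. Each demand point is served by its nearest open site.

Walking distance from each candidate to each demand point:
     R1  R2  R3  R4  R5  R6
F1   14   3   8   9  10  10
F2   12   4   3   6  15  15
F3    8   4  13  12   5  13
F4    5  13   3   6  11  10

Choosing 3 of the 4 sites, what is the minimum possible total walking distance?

Open {F1, F3, F4}.
  R1→F4 5, R2→F1 3, R3→F4 3, R4→F4 6, R5→F3 5, R6→F1 10  ⇒ total 32.
Compare {F2, F3, F4}: total 33.
Compare {F1, F2, F3}: total 35.
No size-3 selection does better; minimum is 32.

32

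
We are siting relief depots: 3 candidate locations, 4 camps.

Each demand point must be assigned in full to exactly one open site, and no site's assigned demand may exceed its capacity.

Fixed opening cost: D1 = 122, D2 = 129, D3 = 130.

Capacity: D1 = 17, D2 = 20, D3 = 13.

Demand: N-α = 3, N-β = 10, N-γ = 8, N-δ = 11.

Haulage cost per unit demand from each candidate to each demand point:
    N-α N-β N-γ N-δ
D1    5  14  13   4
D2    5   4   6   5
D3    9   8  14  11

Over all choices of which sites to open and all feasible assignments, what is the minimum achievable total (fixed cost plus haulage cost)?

Open {D1, D2}; cheapest assignment that respects the capacities:
  D1 (cap 17, load 14): N-α, N-δ — cost 3×5 + 11×4 = 59
  D2 (cap 20, load 18): N-β, N-γ — cost 10×4 + 8×6 = 88
  Shipping 147, fixed 251 → total 398.
  Any other capacity-feasible assignment to {D1, D2} ships for at least 147.
Compare {D2, D3}: its best feasible assignment gives total 469.
Compare {D1, D2, D3}: its best feasible assignment gives total 528.
Every other set of open sites that can feasibly serve all demand totals ≥ 469 even under its best assignment. Minimum: 398.

398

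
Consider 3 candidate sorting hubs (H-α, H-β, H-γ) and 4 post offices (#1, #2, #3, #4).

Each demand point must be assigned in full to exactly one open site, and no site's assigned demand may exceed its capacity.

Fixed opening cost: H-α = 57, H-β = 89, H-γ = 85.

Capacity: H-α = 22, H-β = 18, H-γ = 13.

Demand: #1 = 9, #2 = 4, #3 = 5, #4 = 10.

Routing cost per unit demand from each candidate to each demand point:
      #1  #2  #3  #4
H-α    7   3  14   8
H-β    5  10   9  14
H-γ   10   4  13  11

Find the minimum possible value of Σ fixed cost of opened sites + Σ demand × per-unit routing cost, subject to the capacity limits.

Open {H-α, H-β}; cheapest assignment that respects the capacities:
  H-α (cap 22, load 14): #2, #4 — cost 4×3 + 10×8 = 92
  H-β (cap 18, load 14): #1, #3 — cost 9×5 + 5×9 = 90
  Shipping 182, fixed 146 → total 328.
  Any other capacity-feasible assignment to {H-α, H-β} ships for at least 182.
Compare {H-α, H-γ}: its best feasible assignment gives total 366.
Compare {H-α, H-β, H-γ}: its best feasible assignment gives total 413.
Every other set of open sites that can feasibly serve all demand totals ≥ 366 even under its best assignment. Minimum: 328.

328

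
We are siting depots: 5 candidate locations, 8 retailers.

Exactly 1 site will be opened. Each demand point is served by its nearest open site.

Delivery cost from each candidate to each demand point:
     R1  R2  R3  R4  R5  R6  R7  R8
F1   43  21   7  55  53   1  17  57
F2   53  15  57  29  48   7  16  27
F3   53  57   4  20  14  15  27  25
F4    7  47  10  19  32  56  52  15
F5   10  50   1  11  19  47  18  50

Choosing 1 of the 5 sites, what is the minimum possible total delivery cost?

Open {F5}.
  R1→F5 10, R2→F5 50, R3→F5 1, R4→F5 11, R5→F5 19, R6→F5 47, R7→F5 18, R8→F5 50  ⇒ total 206.
Compare {F3}: total 215.
Compare {F4}: total 238.
No size-1 selection does better; minimum is 206.

206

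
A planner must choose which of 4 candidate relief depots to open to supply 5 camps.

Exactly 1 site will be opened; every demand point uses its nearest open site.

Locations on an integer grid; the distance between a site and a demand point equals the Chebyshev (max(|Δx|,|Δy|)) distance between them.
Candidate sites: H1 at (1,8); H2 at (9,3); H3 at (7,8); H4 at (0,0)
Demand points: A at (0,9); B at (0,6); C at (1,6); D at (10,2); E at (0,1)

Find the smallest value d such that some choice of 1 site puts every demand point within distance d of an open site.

7

Open {H3}.
  Farthest demand point is A at distance 7 (to H3); all others are ≤ 7.
With {H1} the worst case is 9.
With {H2} the worst case is 9.
No size-1 selection achieves below 7.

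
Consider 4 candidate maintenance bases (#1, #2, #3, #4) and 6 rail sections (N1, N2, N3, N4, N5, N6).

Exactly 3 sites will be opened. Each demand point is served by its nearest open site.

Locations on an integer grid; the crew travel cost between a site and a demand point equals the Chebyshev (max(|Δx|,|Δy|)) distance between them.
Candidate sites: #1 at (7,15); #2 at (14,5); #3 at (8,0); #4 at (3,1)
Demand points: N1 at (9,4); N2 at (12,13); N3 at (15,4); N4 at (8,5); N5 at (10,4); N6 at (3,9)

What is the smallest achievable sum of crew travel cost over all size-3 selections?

Open {#1, #2, #3}.
  N1→#3 4, N2→#1 5, N3→#2 1, N4→#3 5, N5→#2 4, N6→#1 6  ⇒ total 25.
Compare {#1, #2, #4}: total 26.
Compare {#2, #3, #4}: total 30.
No size-3 selection does better; minimum is 25.

25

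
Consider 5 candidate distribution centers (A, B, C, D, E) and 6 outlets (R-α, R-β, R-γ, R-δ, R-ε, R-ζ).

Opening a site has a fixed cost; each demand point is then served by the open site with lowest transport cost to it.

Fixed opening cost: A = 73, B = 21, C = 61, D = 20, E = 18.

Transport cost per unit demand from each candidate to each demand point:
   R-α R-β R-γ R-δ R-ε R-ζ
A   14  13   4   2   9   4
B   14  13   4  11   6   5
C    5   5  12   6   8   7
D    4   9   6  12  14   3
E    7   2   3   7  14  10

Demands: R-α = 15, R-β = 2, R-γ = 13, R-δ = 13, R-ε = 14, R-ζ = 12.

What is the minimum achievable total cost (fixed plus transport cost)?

Open {B, D, E}: assign each demand point to its cheapest open site.
  R-α→D 15×4=60, R-β→E 2×2=4, R-γ→E 13×3=39, R-δ→E 13×7=91, R-ε→B 14×6=84, R-ζ→D 12×3=36
  transport cost 314, fixed 59 → total 373.
Compare {A, B, D, E}: transport cost 249 + fixed 132 = 381.
Compare {A, B, D}: transport cost 276 + fixed 114 = 390.
Compare {A, D, E}: transport cost 291 + fixed 111 = 402.
All other subsets cost ≥ 381. Minimum total cost: 373.

373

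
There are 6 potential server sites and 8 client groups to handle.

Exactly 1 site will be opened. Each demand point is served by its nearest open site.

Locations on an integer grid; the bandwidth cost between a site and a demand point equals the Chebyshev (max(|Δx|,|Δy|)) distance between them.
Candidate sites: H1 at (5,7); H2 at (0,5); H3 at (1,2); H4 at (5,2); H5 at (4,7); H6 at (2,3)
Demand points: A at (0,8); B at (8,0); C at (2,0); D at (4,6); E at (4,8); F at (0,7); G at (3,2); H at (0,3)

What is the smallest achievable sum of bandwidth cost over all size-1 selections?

Open {H6}.
  A→H6 5, B→H6 6, C→H6 3, D→H6 3, E→H6 5, F→H6 4, G→H6 1, H→H6 2  ⇒ total 29.
Compare {H2}: total 31.
Compare {H3}: total 33.
No size-1 selection does better; minimum is 29.

29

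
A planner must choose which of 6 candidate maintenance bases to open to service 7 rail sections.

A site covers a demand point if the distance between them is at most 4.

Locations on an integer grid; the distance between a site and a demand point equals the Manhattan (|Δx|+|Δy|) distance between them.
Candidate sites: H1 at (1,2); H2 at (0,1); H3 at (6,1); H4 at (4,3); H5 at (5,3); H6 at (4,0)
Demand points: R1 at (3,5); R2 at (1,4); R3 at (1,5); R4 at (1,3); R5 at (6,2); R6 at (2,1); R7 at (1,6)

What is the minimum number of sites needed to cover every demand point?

2

Coverage sets (demand points within 4 of each site):
  H1: {R2, R3, R4, R6, R7}
  H2: {R2, R4, R6}
  H3: {R5, R6}
  H4: {R1, R2, R4, R5, R6}
  H5: {R1, R4, R5}
  H6: {R5, R6}
No single site covers all 7 demand points.
But {H1, H4} covers everything, so the minimum is 2.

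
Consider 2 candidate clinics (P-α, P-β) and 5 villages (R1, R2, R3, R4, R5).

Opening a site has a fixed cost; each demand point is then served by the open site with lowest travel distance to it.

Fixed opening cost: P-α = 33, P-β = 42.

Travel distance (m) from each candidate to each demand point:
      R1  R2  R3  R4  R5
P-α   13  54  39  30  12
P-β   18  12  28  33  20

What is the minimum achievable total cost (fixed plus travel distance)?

Open {P-β}: assign each demand point to its cheapest open site.
  R1→P-β 18, R2→P-β 12, R3→P-β 28, R4→P-β 33, R5→P-β 20
  travel distance 111, fixed 42 → total 153.
Compare {P-α, P-β}: travel distance 95 + fixed 75 = 170.
Compare {P-α}: travel distance 148 + fixed 33 = 181.

153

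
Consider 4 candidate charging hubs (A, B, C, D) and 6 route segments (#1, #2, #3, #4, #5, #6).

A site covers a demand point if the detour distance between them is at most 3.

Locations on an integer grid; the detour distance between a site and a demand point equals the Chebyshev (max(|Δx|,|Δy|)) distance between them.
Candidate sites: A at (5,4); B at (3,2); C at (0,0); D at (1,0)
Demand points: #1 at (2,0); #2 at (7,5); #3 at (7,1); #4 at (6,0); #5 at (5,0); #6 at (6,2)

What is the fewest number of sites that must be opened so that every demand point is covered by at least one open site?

Coverage sets (demand points within 3 of each site):
  A: {#2, #3, #6}
  B: {#1, #4, #5, #6}
  C: {#1}
  D: {#1}
No single site covers all 6 demand points.
But {A, B} covers everything, so the minimum is 2.

2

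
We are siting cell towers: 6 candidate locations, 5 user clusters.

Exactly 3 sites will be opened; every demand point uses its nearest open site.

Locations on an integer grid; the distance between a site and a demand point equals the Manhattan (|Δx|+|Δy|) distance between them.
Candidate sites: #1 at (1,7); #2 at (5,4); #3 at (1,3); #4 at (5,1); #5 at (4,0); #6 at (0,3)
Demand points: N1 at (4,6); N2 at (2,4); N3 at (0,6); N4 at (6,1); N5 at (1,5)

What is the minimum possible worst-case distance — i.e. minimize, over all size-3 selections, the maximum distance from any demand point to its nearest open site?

Open {#1, #2, #4}.
  Farthest demand point is N1 at distance 3 (to #2); all others are ≤ 3.
With {#1, #2, #5} the worst case is 3.
With {#2, #4, #6} the worst case is 3.
No size-3 selection achieves below 3.

3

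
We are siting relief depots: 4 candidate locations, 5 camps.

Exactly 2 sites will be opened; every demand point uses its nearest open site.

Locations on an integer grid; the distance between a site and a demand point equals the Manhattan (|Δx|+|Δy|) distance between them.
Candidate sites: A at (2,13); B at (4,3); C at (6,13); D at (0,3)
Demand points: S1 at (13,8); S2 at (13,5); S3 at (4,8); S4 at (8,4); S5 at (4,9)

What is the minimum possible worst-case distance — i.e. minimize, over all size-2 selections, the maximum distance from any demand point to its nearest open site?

Open {B, C}.
  Farthest demand point is S1 at distance 12 (to C); all others are ≤ 12.
With {A, B} the worst case is 14.
With {B, D} the worst case is 14.
No size-2 selection achieves below 12.

12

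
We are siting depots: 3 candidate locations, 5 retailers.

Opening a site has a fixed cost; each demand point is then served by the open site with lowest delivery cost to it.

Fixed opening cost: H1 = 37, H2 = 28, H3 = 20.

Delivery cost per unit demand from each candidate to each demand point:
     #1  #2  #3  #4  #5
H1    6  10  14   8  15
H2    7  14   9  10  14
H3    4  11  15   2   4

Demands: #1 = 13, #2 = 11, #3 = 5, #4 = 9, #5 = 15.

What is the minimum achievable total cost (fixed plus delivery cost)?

Open {H2, H3}: assign each demand point to its cheapest open site.
  #1→H3 13×4=52, #2→H3 11×11=121, #3→H2 5×9=45, #4→H3 9×2=18, #5→H3 15×4=60
  delivery cost 296, fixed 48 → total 344.
Compare {H3}: delivery cost 326 + fixed 20 = 346.
Compare {H1, H3}: delivery cost 310 + fixed 57 = 367.
Compare {H1, H2, H3}: delivery cost 285 + fixed 85 = 370.
All other subsets cost ≥ 346. Minimum total cost: 344.

344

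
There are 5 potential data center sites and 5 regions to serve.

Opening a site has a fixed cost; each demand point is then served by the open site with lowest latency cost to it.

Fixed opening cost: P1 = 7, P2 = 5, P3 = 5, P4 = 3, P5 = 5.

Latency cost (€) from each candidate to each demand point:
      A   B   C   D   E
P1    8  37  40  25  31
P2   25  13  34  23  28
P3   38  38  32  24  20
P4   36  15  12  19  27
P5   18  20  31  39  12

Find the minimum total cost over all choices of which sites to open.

Open {P1, P4, P5}: assign each demand point to its cheapest open site.
  A→P1 8, B→P4 15, C→P4 12, D→P4 19, E→P5 12
  latency cost 66, fixed 15 → total 81.
Compare {P4, P5}: latency cost 76 + fixed 8 = 84.
Compare {P1, P2, P4, P5}: latency cost 64 + fixed 20 = 84.
Compare {P1, P3, P4, P5}: latency cost 66 + fixed 20 = 86.
All other subsets cost ≥ 84. Minimum total cost: 81.

81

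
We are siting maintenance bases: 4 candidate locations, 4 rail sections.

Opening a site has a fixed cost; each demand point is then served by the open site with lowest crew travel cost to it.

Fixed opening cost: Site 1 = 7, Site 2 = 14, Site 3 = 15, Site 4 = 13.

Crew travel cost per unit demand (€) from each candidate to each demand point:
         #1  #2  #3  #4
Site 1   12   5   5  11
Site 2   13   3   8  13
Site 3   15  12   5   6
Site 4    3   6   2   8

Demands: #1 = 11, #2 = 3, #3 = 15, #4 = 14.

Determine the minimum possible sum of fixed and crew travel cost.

193

Open {Site 3, Site 4}: assign each demand point to its cheapest open site.
  #1→Site 4 11×3=33, #2→Site 4 3×6=18, #3→Site 4 15×2=30, #4→Site 3 14×6=84
  crew travel cost 165, fixed 28 → total 193.
Compare {Site 1, Site 3, Site 4}: crew travel cost 162 + fixed 35 = 197.
Compare {Site 2, Site 3, Site 4}: crew travel cost 156 + fixed 42 = 198.
Compare {Site 1, Site 2, Site 3, Site 4}: crew travel cost 156 + fixed 49 = 205.
All other subsets cost ≥ 197. Minimum total cost: 193.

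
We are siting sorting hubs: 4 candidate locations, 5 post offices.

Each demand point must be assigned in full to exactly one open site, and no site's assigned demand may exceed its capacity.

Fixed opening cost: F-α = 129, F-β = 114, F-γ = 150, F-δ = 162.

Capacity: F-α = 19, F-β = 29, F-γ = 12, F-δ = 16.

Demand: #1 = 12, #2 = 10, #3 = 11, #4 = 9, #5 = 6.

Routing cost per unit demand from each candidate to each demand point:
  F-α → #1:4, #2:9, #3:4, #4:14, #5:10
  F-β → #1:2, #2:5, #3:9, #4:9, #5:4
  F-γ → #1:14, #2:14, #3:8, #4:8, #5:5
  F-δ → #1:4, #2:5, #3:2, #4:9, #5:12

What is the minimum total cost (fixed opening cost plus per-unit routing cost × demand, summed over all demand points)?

Open {F-α, F-β}; cheapest assignment that respects the capacities:
  F-α (cap 19, load 19): #2, #4 — cost 10×9 + 9×14 = 216
  F-β (cap 29, load 29): #1, #3, #5 — cost 12×2 + 11×9 + 6×4 = 147
  Shipping 363, fixed 243 → total 606.
  Any other capacity-feasible assignment to {F-α, F-β} ships for at least 363.
Compare {F-α, F-β, F-γ}: its best feasible assignment gives total 607.
Compare {F-β, F-γ, F-δ}: its best feasible assignment gives total 618.
Every other set of open sites that can feasibly serve all demand totals ≥ 607 even under its best assignment. Minimum: 606.

606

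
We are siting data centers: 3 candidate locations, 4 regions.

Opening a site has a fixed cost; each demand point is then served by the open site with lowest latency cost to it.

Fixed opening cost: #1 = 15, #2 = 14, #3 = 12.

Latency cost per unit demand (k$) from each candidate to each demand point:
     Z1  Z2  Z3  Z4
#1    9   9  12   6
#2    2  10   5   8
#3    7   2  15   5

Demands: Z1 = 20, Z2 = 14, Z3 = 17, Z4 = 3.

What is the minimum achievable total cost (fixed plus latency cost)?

Open {#2, #3}: assign each demand point to its cheapest open site.
  Z1→#2 20×2=40, Z2→#3 14×2=28, Z3→#2 17×5=85, Z4→#3 3×5=15
  latency cost 168, fixed 26 → total 194.
Compare {#1, #2, #3}: latency cost 168 + fixed 41 = 209.
Compare {#1, #2}: latency cost 269 + fixed 29 = 298.
Compare {#2}: latency cost 289 + fixed 14 = 303.
All other subsets cost ≥ 209. Minimum total cost: 194.

194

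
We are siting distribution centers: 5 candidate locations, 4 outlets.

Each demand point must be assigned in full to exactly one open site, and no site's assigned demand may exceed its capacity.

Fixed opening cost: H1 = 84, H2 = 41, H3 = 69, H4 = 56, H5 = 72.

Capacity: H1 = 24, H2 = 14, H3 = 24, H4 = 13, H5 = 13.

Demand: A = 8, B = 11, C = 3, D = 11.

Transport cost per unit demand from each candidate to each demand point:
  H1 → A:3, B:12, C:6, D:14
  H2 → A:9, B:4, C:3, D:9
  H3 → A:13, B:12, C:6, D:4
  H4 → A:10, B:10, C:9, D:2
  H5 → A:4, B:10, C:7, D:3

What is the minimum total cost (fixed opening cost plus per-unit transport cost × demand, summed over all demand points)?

Open {H2, H4, H5}; cheapest assignment that respects the capacities:
  H2 (cap 14, load 14): B, C — cost 11×4 + 3×3 = 53
  H4 (cap 13, load 11): D — cost 11×2 = 22
  H5 (cap 13, load 8): A — cost 8×4 = 32
  Shipping 107, fixed 169 → total 276.
  Any other capacity-feasible assignment to {H2, H4, H5} ships for at least 107.
Compare {H1, H2, H4}: its best feasible assignment gives total 280.
Compare {H1, H2, H5}: its best feasible assignment gives total 307.
Every other set of open sites that can feasibly serve all demand totals ≥ 280 even under its best assignment. Minimum: 276.

276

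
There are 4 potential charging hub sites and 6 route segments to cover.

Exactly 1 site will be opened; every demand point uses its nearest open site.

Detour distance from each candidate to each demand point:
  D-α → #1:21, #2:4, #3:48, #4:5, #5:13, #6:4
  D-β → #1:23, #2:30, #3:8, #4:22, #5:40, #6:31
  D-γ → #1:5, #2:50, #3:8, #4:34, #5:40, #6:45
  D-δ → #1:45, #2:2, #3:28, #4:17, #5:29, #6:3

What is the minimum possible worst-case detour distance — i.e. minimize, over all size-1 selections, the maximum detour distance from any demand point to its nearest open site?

40

Open {D-β}.
  Farthest demand point is #5 at detour distance 40 (to D-β); all others are ≤ 40.
With {D-δ} the worst case is 45.
With {D-α} the worst case is 48.
No size-1 selection achieves below 40.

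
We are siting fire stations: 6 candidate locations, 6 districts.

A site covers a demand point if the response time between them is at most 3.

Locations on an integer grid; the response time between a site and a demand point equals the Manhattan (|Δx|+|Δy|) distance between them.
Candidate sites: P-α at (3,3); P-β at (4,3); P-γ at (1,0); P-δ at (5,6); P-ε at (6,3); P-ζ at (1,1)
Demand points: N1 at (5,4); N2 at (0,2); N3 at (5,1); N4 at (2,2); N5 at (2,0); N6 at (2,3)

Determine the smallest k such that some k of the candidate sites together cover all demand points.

Coverage sets (demand points within 3 of each site):
  P-α: {N1, N4, N6}
  P-β: {N1, N3, N4, N6}
  P-γ: {N2, N4, N5}
  P-δ: {N1}
  P-ε: {N1, N3}
  P-ζ: {N2, N4, N5, N6}
No single site covers all 6 demand points.
But {P-β, P-γ} covers everything, so the minimum is 2.

2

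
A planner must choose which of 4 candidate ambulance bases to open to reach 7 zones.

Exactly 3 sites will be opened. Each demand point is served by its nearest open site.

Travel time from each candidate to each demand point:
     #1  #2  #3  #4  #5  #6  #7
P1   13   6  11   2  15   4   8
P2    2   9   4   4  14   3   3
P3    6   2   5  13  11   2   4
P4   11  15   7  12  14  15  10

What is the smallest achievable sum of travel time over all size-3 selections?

26

Open {P1, P2, P3}.
  #1→P2 2, #2→P3 2, #3→P2 4, #4→P1 2, #5→P3 11, #6→P3 2, #7→P2 3  ⇒ total 26.
Compare {P2, P3, P4}: total 28.
Compare {P1, P3, P4}: total 32.
No size-3 selection does better; minimum is 26.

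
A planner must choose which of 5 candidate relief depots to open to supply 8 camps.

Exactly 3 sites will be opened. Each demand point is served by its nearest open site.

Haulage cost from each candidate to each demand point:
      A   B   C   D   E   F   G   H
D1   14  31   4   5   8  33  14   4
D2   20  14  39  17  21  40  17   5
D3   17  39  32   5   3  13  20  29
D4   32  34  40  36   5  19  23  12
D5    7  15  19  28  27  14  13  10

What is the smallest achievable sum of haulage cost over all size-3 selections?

Open {D1, D3, D5}.
  A→D5 7, B→D5 15, C→D1 4, D→D1 5, E→D3 3, F→D3 13, G→D5 13, H→D1 4  ⇒ total 64.
Compare {D1, D4, D5}: total 67.
Compare {D1, D2, D5}: total 69.
No size-3 selection does better; minimum is 64.

64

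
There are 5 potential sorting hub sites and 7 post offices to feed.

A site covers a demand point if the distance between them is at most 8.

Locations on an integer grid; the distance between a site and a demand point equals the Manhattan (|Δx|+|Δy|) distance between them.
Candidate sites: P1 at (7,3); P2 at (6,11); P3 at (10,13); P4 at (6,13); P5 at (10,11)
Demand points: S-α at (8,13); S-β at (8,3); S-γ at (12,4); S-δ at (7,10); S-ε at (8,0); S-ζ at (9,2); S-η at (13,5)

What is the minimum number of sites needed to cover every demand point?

2

Coverage sets (demand points within 8 of each site):
  P1: {S-β, S-γ, S-δ, S-ε, S-ζ, S-η}
  P2: {S-α, S-δ}
  P3: {S-α, S-δ}
  P4: {S-α, S-δ}
  P5: {S-α, S-δ}
No single site covers all 7 demand points.
But {P1, P2} covers everything, so the minimum is 2.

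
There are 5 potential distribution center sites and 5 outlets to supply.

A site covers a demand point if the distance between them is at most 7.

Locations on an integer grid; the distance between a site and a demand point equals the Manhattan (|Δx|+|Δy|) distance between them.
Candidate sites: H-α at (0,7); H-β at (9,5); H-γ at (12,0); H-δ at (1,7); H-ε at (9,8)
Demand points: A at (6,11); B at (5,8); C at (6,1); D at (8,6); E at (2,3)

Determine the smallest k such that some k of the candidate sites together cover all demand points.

3

Coverage sets (demand points within 7 of each site):
  H-α: {B, E}
  H-β: {B, C, D}
  H-γ: {C}
  H-δ: {B, E}
  H-ε: {A, B, D}
No 2 sites suffice: every size-2 union leaves at least one demand point uncovered.
But {H-α, H-β, H-ε} covers everything, so the minimum is 3.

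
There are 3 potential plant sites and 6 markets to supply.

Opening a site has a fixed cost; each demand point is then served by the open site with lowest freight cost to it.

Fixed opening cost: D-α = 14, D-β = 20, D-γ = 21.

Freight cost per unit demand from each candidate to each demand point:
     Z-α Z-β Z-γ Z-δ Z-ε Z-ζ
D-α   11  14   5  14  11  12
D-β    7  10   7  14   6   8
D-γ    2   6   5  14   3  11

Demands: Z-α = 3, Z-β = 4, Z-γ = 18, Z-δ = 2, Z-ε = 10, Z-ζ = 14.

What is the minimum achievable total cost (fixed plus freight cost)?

331

Open {D-β, D-γ}: assign each demand point to its cheapest open site.
  Z-α→D-γ 3×2=6, Z-β→D-γ 4×6=24, Z-γ→D-γ 18×5=90, Z-δ→D-β 2×14=28, Z-ε→D-γ 10×3=30, Z-ζ→D-β 14×8=112
  freight cost 290, fixed 41 → total 331.
Compare {D-α, D-β, D-γ}: freight cost 290 + fixed 55 = 345.
Compare {D-γ}: freight cost 332 + fixed 21 = 353.
Compare {D-α, D-γ}: freight cost 332 + fixed 35 = 367.
All other subsets cost ≥ 345. Minimum total cost: 331.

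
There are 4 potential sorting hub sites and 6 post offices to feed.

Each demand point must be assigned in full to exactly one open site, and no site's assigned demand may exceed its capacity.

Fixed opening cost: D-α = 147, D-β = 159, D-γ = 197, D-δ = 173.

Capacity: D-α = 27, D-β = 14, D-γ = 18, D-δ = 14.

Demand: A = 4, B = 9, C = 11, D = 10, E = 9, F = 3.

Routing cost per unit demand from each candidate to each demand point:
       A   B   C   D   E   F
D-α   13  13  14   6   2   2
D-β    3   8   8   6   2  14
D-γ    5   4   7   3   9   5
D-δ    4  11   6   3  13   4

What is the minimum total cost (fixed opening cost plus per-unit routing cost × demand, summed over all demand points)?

Open {D-α, D-β, D-δ}; cheapest assignment that respects the capacities:
  D-α (cap 27, load 22): D, E, F — cost 10×6 + 9×2 + 3×2 = 84
  D-β (cap 14, load 13): A, B — cost 4×3 + 9×8 = 84
  D-δ (cap 14, load 11): C — cost 11×6 = 66
  Shipping 234, fixed 479 → total 713.
  Any other capacity-feasible assignment to {D-α, D-β, D-δ} ships for at least 234.
Compare {D-α, D-γ, D-δ}: its best feasible assignment gives total 723.
Compare {D-α, D-β, D-γ}: its best feasible assignment gives total 731.
Every other set of open sites that can feasibly serve all demand totals ≥ 723 even under its best assignment. Minimum: 713.

713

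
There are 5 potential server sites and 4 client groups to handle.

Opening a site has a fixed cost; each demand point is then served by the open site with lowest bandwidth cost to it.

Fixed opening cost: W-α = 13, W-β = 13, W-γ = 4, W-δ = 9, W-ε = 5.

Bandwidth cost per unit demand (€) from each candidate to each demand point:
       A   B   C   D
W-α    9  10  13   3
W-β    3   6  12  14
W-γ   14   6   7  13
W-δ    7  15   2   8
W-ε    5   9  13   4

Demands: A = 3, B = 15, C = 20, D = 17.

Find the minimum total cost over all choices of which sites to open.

Open {W-α, W-β, W-δ}: assign each demand point to its cheapest open site.
  A→W-β 3×3=9, B→W-β 15×6=90, C→W-δ 20×2=40, D→W-α 17×3=51
  bandwidth cost 190, fixed 35 → total 225.
Compare {W-α, W-γ, W-δ, W-ε}: bandwidth cost 196 + fixed 31 = 227.
Compare {W-α, W-γ, W-δ}: bandwidth cost 202 + fixed 26 = 228.
Compare {W-α, W-β, W-γ, W-δ}: bandwidth cost 190 + fixed 39 = 229.
All other subsets cost ≥ 227. Minimum total cost: 225.

225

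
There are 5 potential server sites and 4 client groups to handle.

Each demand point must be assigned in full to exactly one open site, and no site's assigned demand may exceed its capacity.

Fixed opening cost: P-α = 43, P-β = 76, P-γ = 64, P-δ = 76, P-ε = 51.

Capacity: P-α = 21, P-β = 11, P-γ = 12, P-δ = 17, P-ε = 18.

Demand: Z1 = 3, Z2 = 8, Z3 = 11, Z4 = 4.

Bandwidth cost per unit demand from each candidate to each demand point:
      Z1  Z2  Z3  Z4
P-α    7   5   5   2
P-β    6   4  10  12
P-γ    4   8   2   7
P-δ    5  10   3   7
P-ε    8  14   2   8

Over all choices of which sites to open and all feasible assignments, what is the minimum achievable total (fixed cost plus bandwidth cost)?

185

Open {P-α, P-ε}; cheapest assignment that respects the capacities:
  P-α (cap 21, load 15): Z1, Z2, Z4 — cost 3×7 + 8×5 + 4×2 = 69
  P-ε (cap 18, load 11): Z3 — cost 11×2 = 22
  Shipping 91, fixed 94 → total 185.
  Any other capacity-feasible assignment to {P-α, P-ε} ships for at least 91.
Compare {P-α, P-γ}: its best feasible assignment gives total 198.
Compare {P-α, P-δ}: its best feasible assignment gives total 215.
Every other set of open sites that can feasibly serve all demand totals ≥ 198 even under its best assignment. Minimum: 185.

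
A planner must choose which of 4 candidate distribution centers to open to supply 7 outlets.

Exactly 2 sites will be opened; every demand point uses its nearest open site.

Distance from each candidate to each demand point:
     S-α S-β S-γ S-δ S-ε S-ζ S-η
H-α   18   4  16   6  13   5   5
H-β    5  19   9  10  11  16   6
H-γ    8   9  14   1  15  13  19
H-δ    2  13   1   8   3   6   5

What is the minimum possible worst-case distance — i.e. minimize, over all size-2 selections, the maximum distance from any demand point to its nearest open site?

6

Open {H-α, H-δ}.
  Farthest demand point is S-δ at distance 6 (to H-α); all others are ≤ 6.
With {H-γ, H-δ} the worst case is 9.
With {H-α, H-β} the worst case is 11.
No size-2 selection achieves below 6.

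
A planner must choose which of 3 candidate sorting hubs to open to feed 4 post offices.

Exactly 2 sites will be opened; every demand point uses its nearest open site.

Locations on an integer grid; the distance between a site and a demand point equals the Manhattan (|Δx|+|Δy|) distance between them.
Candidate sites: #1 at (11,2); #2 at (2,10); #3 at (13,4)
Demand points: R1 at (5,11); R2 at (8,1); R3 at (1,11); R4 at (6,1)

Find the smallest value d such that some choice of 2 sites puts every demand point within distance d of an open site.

6

Open {#1, #2}.
  Farthest demand point is R4 at distance 6 (to #1); all others are ≤ 6.
With {#2, #3} the worst case is 10.
With {#1, #3} the worst case is 19.
No size-2 selection achieves below 6.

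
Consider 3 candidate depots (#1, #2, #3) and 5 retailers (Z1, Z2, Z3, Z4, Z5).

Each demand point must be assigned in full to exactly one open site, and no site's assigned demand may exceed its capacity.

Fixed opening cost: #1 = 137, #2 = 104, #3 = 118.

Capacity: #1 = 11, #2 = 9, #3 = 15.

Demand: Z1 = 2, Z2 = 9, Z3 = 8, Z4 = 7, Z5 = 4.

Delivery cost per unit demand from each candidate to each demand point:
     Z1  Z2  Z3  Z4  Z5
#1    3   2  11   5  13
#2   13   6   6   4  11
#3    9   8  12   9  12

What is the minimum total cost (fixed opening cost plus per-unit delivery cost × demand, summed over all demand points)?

Open {#1, #2, #3}; cheapest assignment that respects the capacities:
  #1 (cap 11, load 11): Z1, Z2 — cost 2×3 + 9×2 = 24
  #2 (cap 9, load 8): Z3 — cost 8×6 = 48
  #3 (cap 15, load 11): Z4, Z5 — cost 7×9 + 4×12 = 111
  Shipping 183, fixed 359 → total 542.
  Any other capacity-feasible assignment to {#1, #2, #3} ships for at least 183.
Total demand is 30 and no other set of sites has combined capacity ≥ 30, so {#1, #2, #3} is the only feasible choice of open sites. Minimum: 542.

542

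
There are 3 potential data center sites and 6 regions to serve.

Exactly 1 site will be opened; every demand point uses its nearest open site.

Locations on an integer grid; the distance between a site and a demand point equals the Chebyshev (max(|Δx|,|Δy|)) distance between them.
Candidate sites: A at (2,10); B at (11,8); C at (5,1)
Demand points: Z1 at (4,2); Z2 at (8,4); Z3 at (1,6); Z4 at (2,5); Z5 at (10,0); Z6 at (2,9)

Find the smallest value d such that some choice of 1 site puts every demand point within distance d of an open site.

8

Open {C}.
  Farthest demand point is Z6 at distance 8 (to C); all others are ≤ 8.
With {A} the worst case is 10.
With {B} the worst case is 10.
No size-1 selection achieves below 8.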